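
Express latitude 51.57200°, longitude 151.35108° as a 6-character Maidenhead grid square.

Add 180° to longitude and 90° to latitude: 331.3511, 141.5720.
Field: lon ⌊331.3511/20⌋ = 16 → Q; lat ⌊141.5720/10⌋ = 14 → O.
Square: lon ⌊11.3511/2⌋ = 5; lat ⌊1.5720/1⌋ = 1.
Subsquare: lon ⌊1.3511/0.0833333⌋ = 16 → q; lat ⌊0.5720/0.0416667⌋ = 13 → n.

QO51qn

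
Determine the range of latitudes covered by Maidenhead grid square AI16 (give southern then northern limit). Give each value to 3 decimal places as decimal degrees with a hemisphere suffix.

4.000° S, 3.000° S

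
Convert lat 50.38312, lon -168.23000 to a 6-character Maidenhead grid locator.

AO50vj

Offset from 180°W / 90°S: lon 11.7700°, lat 140.3831°.
Field: 11.7700/20 → 0 → A, 140.3831/10 → 14 → O; chars AO.
Square: 11.7700/2 → 5, 0.3831/1 → 0; chars 50.
Subsquare: 1.7700/0.0833333 → 21 → v, 0.3831/0.0416667 → 9 → j; chars vj.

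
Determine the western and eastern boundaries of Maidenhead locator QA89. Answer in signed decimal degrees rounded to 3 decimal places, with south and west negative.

156.000, 158.000

Field Q=16, A=0: +16·20° lon, +0·10° lat → SW at lon 140°, lat -90°.
Square 8, 9: +8·2° lon, +9·1° lat → SW at lon 156°, lat -81°.
Cell spans 2° lon × 1° lat.
west 156.000, east 158.000.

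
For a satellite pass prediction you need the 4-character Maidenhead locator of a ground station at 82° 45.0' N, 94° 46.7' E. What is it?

NR72

Offset from 180°W / 90°S: lon 274.78°, lat 172.75°.
Field: lon ⌊274.78/20⌋ = 13 → N; lat ⌊172.75/10⌋ = 17 → R.
Square: lon ⌊14.78/2⌋ = 7; lat ⌊2.75/1⌋ = 2.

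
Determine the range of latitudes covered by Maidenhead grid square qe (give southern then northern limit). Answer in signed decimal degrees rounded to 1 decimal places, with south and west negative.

Field Q=16, E=4: +16·20° lon, +4·10° lat → SW at lon 140°, lat -50°.
Cell spans 20° lon × 10° lat.
south -50.0, north -40.0.

-50.0, -40.0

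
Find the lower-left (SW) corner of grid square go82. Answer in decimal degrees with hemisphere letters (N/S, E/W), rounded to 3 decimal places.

Field G=6, O=14: +6·20° lon, +14·10° lat → SW at lon -60°, lat 50°.
Square 8, 2: +8·2° lon, +2·1° lat → SW at lon -44°, lat 52°.
latitude 52.000° N, longitude 44.000° W.

52.000° N, 44.000° W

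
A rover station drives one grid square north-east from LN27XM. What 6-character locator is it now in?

Longitude subsquare x = 23; +1 → 24, wraps to 0 = a, carry into square.
Longitude square 2; +1 → 3.
Latitude subsquare m = 12; +1 → 13 = n.

LN37an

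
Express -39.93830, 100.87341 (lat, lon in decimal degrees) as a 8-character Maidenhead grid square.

OF00kb44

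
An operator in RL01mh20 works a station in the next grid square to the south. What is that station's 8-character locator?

RL01mg29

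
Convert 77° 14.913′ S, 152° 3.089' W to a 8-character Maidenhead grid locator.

Offset from 180°W / 90°S: lon 27.94852°, lat 12.75145°.
Field: 27.94852/20 → 1 → B, 12.75145/10 → 1 → B; chars BB.
Square: 7.94852/2 → 3, 2.75145/1 → 2; chars 32.
Subsquare: 1.94852/0.0833333 → 23 → x, 0.75145/0.0416667 → 18 → s; chars xs.
Extended square: 0.03185/0.00833333 → 3, 0.00145/0.00416667 → 0; chars 30.

BB32xs30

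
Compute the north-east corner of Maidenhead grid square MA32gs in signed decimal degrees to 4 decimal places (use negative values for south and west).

-87.2083, 66.5833

Field M=12, A=0: +12·20° lon, +0·10° lat → SW at lon 60°, lat -90°.
Square 3, 2: +3·2° lon, +2·1° lat → SW at lon 66°, lat -88°.
Subsquare g=6, s=18: +6·0.0833333° lon, +18·0.0416667° lat → SW at lon 66.5°, lat -87.25°.
Cell spans 0.0833333° lon × 0.0416667° lat. NE corner is SW corner plus one full cell.
latitude -87.2083, longitude 66.5833.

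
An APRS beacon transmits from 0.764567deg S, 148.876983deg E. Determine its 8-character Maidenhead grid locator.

Add 180° to longitude and 90° to latitude: 328.87698, 89.23543.
Field: lon ⌊328.87698/20⌋ = 16 → Q; lat ⌊89.23543/10⌋ = 8 → I.
Square: lon ⌊8.87698/2⌋ = 4; lat ⌊9.23543/1⌋ = 9.
Subsquare: lon ⌊0.87698/0.0833333⌋ = 10 → k; lat ⌊0.23543/0.0416667⌋ = 5 → f.
Extended square: lon ⌊0.04365/0.00833333⌋ = 5; lat ⌊0.02710/0.00416667⌋ = 6.

QI49kf56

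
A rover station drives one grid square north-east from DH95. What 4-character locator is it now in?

Longitude square 9; +1 → 10, wraps to 0, carry into field.
Longitude field D = 3; +1 → 4 = E.
Latitude square 5; +1 → 6.

EH06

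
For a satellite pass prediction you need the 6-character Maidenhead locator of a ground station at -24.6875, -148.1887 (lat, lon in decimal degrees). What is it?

BG55vh

Offset from 180°W / 90°S: lon 31.8113°, lat 65.3125°.
Field (20°×10°, letters A–R): lon ⌊31.8113/20⌋ = 1 → B; lat ⌊65.3125/10⌋ = 6 → G.
Square (2°×1°, digits 0–9): lon ⌊11.8113/2⌋ = 5; lat ⌊5.3125/1⌋ = 5.
Subsquare (5′×2.5′, letters a–x): lon ⌊1.8113/0.0833333⌋ = 21 → v; lat ⌊0.3125/0.0416667⌋ = 7 → h.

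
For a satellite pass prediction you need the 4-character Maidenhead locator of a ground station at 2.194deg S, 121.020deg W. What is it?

CI97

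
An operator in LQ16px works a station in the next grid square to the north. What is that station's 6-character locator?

LQ17pa

Latitude subsquare x = 23; +1 → 24, wraps to 0 = a, carry into square.
Latitude square 6; +1 → 7.
The longitude characters are unchanged.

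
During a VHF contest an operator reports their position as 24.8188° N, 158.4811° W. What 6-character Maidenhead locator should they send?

Shift to the Maidenhead origin (180°W, 90°S): lon 21.5189, lat 114.8188.
Field: lon ⌊21.5189/20⌋ = 1 → B; lat ⌊114.8188/10⌋ = 11 → L.
Square: lon ⌊1.5189/2⌋ = 0; lat ⌊4.8188/1⌋ = 4.
Subsquare: lon ⌊1.5189/0.0833333⌋ = 18 → s; lat ⌊0.8188/0.0416667⌋ = 19 → t.

BL04st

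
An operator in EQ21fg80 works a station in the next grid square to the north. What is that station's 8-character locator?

Latitude extended square 0; +1 → 1.
The longitude characters are unchanged.

EQ21fg81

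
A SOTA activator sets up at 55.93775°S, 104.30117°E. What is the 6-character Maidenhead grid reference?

OD24db

Shift to the Maidenhead origin (180°W, 90°S): lon 284.3012, lat 34.0622.
Field: 284.3012/20 → 14 → O, 34.0622/10 → 3 → D; chars OD.
Square: 4.3012/2 → 2, 4.0622/1 → 4; chars 24.
Subsquare: 0.3012/0.0833333 → 3 → d, 0.0622/0.0416667 → 1 → b; chars db.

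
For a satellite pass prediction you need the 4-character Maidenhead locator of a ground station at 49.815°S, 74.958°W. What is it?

FE20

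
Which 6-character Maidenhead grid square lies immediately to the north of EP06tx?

EP07ta

Latitude subsquare x = 23; +1 → 24, wraps to 0 = a, carry into square.
Latitude square 6; +1 → 7.
The longitude characters are unchanged.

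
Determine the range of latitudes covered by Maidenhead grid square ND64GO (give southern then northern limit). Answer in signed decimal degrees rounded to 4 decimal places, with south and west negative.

Field N=13, D=3: +13·20° lon, +3·10° lat → SW at lon 80°, lat -60°.
Square 6, 4: +6·2° lon, +4·1° lat → SW at lon 92°, lat -56°.
Subsquare g=6, o=14: +6·0.0833333° lon, +14·0.0416667° lat → SW at lon 92.5°, lat -55.4167°.
Cell spans 0.0833333° lon × 0.0416667° lat.
south -55.4167, north -55.3750.

-55.4167, -55.3750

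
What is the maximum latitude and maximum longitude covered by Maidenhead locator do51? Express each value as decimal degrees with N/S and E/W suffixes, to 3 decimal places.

52.000° N, 108.000° W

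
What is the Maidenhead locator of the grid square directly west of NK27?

NK17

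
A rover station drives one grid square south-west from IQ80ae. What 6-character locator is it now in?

IQ70xd

Longitude subsquare a = 0; −1 → -1, wraps to 23 = x, carry into square.
Longitude square 8; −1 → 7.
Latitude subsquare e = 4; −1 → 3 = d.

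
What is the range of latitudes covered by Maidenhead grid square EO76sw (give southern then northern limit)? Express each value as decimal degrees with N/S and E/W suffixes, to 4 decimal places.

56.9167° N, 56.9583° N

Field E=4, O=14: +4·20° lon, +14·10° lat → SW at lon -100°, lat 50°.
Square 7, 6: +7·2° lon, +6·1° lat → SW at lon -86°, lat 56°.
Subsquare s=18, w=22: +18·0.0833333° lon, +22·0.0416667° lat → SW at lon -84.5°, lat 56.9167°.
Cell spans 0.0833333° lon × 0.0416667° lat.
south 56.9167° N, north 56.9583° N.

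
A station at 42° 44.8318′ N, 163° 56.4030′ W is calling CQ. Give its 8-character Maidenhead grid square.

AN82ar79

Add 180° to longitude and 90° to latitude: 16.05995, 132.74720.
Field: lon ⌊16.05995/20⌋ = 0 → A; lat ⌊132.74720/10⌋ = 13 → N.
Square: lon ⌊16.05995/2⌋ = 8; lat ⌊2.74720/1⌋ = 2.
Subsquare: lon ⌊0.05995/0.0833333⌋ = 0 → a; lat ⌊0.74720/0.0416667⌋ = 17 → r.
Extended square: lon ⌊0.05995/0.00833333⌋ = 7; lat ⌊0.03886/0.00416667⌋ = 9.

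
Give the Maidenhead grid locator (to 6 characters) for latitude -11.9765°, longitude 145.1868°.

QH28oa

Add 180° to longitude and 90° to latitude: 325.1868, 78.0235.
Field (20°×10°, letters A–R): 325.1868/20 → 16 → Q, 78.0235/10 → 7 → H; chars QH.
Square (2°×1°, digits 0–9): 5.1868/2 → 2, 8.0235/1 → 8; chars 28.
Subsquare (5′×2.5′, letters a–x): 1.1868/0.0833333 → 14 → o, 0.0235/0.0416667 → 0 → a; chars oa.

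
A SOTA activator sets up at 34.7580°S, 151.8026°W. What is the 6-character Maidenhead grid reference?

BF45cf

Offset from 180°W / 90°S: lon 28.1974°, lat 55.2420°.
Field: lon ⌊28.1974/20⌋ = 1 → B; lat ⌊55.2420/10⌋ = 5 → F.
Square: lon ⌊8.1974/2⌋ = 4; lat ⌊5.2420/1⌋ = 5.
Subsquare: lon ⌊0.1974/0.0833333⌋ = 2 → c; lat ⌊0.2420/0.0416667⌋ = 5 → f.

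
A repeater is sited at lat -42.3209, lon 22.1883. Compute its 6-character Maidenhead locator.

KE17cq

Shift to the Maidenhead origin (180°W, 90°S): lon 202.1883, lat 47.6791.
Field (20°×10°, letters A–R): 202.1883/20 → 10 → K, 47.6791/10 → 4 → E; chars KE.
Square (2°×1°, digits 0–9): 2.1883/2 → 1, 7.6791/1 → 7; chars 17.
Subsquare (5′×2.5′, letters a–x): 0.1883/0.0833333 → 2 → c, 0.6791/0.0416667 → 16 → q; chars cq.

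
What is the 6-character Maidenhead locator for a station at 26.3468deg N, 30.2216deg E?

KL56ci

Offset from 180°W / 90°S: lon 210.2216°, lat 116.3468°.
Field (20°×10°, letters A–R): 210.2216/20 → 10 → K, 116.3468/10 → 11 → L; chars KL.
Square (2°×1°, digits 0–9): 10.2216/2 → 5, 6.3468/1 → 6; chars 56.
Subsquare (5′×2.5′, letters a–x): 0.2216/0.0833333 → 2 → c, 0.3468/0.0416667 → 8 → i; chars ci.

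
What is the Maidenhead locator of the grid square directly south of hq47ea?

Latitude subsquare a = 0; −1 → -1, wraps to 23 = x, carry into square.
Latitude square 7; −1 → 6.
The longitude characters are unchanged.

HQ46ex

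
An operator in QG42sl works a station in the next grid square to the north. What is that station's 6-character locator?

QG42sm

Latitude subsquare l = 11; +1 → 12 = m.
The longitude characters are unchanged.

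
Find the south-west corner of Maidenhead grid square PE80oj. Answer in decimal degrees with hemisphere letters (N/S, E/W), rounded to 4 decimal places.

49.6250° S, 137.1667° E

Field P=15, E=4: +15·20° lon, +4·10° lat → SW at lon 120°, lat -50°.
Square 8, 0: +8·2° lon, +0·1° lat → SW at lon 136°, lat -50°.
Subsquare o=14, j=9: +14·0.0833333° lon, +9·0.0416667° lat → SW at lon 137.167°, lat -49.625°.
latitude 49.6250° S, longitude 137.1667° E.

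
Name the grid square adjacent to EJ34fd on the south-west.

EJ34ec

Longitude subsquare f = 5; −1 → 4 = e.
Latitude subsquare d = 3; −1 → 2 = c.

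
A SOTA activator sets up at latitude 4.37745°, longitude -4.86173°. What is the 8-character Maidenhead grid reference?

IJ74nj60

Shift to the Maidenhead origin (180°W, 90°S): lon 175.13827, lat 94.37745.
Field: lon ⌊175.13827/20⌋ = 8 → I; lat ⌊94.37745/10⌋ = 9 → J.
Square: lon ⌊15.13827/2⌋ = 7; lat ⌊4.37745/1⌋ = 4.
Subsquare: lon ⌊1.13827/0.0833333⌋ = 13 → n; lat ⌊0.37745/0.0416667⌋ = 9 → j.
Extended square: lon ⌊0.05494/0.00833333⌋ = 6; lat ⌊0.00245/0.00416667⌋ = 0.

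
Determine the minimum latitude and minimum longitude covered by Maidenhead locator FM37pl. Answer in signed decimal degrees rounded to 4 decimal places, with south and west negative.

37.4583, -72.7500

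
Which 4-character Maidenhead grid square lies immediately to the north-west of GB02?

FB93

Longitude square 0; −1 → -1, wraps to 9, carry into field.
Longitude field G = 6; −1 → 5 = F.
Latitude square 2; +1 → 3.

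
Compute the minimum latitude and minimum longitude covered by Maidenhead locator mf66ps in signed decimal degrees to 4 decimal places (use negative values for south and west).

Field M=12, F=5: +12·20° lon, +5·10° lat → SW at lon 60°, lat -40°.
Square 6, 6: +6·2° lon, +6·1° lat → SW at lon 72°, lat -34°.
Subsquare p=15, s=18: +15·0.0833333° lon, +18·0.0416667° lat → SW at lon 73.25°, lat -33.25°.
latitude -33.2500, longitude 73.2500.

-33.2500, 73.2500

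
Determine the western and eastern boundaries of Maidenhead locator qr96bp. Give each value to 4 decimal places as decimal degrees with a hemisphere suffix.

Field Q=16, R=17: +16·20° lon, +17·10° lat → SW at lon 140°, lat 80°.
Square 9, 6: +9·2° lon, +6·1° lat → SW at lon 158°, lat 86°.
Subsquare b=1, p=15: +1·0.0833333° lon, +15·0.0416667° lat → SW at lon 158.083°, lat 86.625°.
Cell spans 0.0833333° lon × 0.0416667° lat.
west 158.0833° E, east 158.1667° E.

158.0833° E, 158.1667° E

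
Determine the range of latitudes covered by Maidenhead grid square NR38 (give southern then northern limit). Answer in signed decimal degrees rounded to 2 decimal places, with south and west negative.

88.00, 89.00

Field N=13, R=17: +13·20° lon, +17·10° lat → SW at lon 80°, lat 80°.
Square 3, 8: +3·2° lon, +8·1° lat → SW at lon 86°, lat 88°.
Cell spans 2° lon × 1° lat.
south 88.00, north 89.00.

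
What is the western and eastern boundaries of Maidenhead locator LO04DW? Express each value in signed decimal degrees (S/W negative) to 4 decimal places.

Field L=11, O=14: +11·20° lon, +14·10° lat → SW at lon 40°, lat 50°.
Square 0, 4: +0·2° lon, +4·1° lat → SW at lon 40°, lat 54°.
Subsquare d=3, w=22: +3·0.0833333° lon, +22·0.0416667° lat → SW at lon 40.25°, lat 54.9167°.
Cell spans 0.0833333° lon × 0.0416667° lat.
west 40.2500, east 40.3333.

40.2500, 40.3333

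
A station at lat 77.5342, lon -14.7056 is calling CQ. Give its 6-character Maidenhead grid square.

IQ27pm

Add 180° to longitude and 90° to latitude: 165.2944, 167.5342.
Field: lon ⌊165.2944/20⌋ = 8 → I; lat ⌊167.5342/10⌋ = 16 → Q.
Square: lon ⌊5.2944/2⌋ = 2; lat ⌊7.5342/1⌋ = 7.
Subsquare: lon ⌊1.2944/0.0833333⌋ = 15 → p; lat ⌊0.5342/0.0416667⌋ = 12 → m.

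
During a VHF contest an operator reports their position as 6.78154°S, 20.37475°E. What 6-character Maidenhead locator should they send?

KI03ef

Shift to the Maidenhead origin (180°W, 90°S): lon 200.3748, lat 83.2185.
Field: 200.3748/20 → 10 → K, 83.2185/10 → 8 → I; chars KI.
Square: 0.3748/2 → 0, 3.2185/1 → 3; chars 03.
Subsquare: 0.3748/0.0833333 → 4 → e, 0.2185/0.0416667 → 5 → f; chars ef.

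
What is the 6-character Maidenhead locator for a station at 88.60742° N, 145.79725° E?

QR28vo

Offset from 180°W / 90°S: lon 325.7972°, lat 178.6074°.
Field: 325.7972/20 → 16 → Q, 178.6074/10 → 17 → R; chars QR.
Square: 5.7972/2 → 2, 8.6074/1 → 8; chars 28.
Subsquare: 1.7972/0.0833333 → 21 → v, 0.6074/0.0416667 → 14 → o; chars vo.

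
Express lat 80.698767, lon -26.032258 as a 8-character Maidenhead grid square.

HR60xq67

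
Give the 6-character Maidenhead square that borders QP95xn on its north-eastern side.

RP05ao

Longitude subsquare x = 23; +1 → 24, wraps to 0 = a, carry into square.
Longitude square 9; +1 → 10, wraps to 0, carry into field.
Longitude field Q = 16; +1 → 17 = R.
Latitude subsquare n = 13; +1 → 14 = o.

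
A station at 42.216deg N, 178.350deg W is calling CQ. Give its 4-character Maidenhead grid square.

AN02

Offset from 180°W / 90°S: lon 1.65°, lat 132.22°.
Field (20°×10°, letters A–R): 1.65/20 → 0 → A, 132.22/10 → 13 → N; chars AN.
Square (2°×1°, digits 0–9): 1.65/2 → 0, 2.22/1 → 2; chars 02.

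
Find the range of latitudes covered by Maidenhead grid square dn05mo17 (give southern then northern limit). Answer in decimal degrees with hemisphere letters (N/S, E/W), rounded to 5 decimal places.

Field D=3, N=13: +3·20° lon, +13·10° lat → SW at lon -120°, lat 40°.
Square 0, 5: +0·2° lon, +5·1° lat → SW at lon -120°, lat 45°.
Subsquare m=12, o=14: +12·0.0833333° lon, +14·0.0416667° lat → SW at lon -119°, lat 45.5833°.
Extended square 1, 7: +1·0.00833333° lon, +7·0.00416667° lat → SW at lon -118.992°, lat 45.6125°.
Cell spans 0.00833333° lon × 0.00416667° lat.
south 45.61250° N, north 45.61667° N.

45.61250° N, 45.61667° N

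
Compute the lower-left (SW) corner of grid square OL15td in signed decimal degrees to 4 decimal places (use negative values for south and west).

25.1250, 103.5833

Field O=14, L=11: +14·20° lon, +11·10° lat → SW at lon 100°, lat 20°.
Square 1, 5: +1·2° lon, +5·1° lat → SW at lon 102°, lat 25°.
Subsquare t=19, d=3: +19·0.0833333° lon, +3·0.0416667° lat → SW at lon 103.583°, lat 25.125°.
latitude 25.1250, longitude 103.5833.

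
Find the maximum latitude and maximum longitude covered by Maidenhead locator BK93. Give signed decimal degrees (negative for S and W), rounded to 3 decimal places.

14.000, -140.000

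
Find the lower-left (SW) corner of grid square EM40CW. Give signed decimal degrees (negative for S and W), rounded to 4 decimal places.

30.9167, -91.8333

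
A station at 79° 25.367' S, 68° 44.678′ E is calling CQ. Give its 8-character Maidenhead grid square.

MB40in98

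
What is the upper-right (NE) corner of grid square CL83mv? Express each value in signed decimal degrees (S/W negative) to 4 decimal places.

23.9167, -122.9167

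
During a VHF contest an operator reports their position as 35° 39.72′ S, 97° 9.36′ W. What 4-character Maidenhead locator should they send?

Shift to the Maidenhead origin (180°W, 90°S): lon 82.84, lat 54.34.
Field (20°×10°, letters A–R): lon ⌊82.84/20⌋ = 4 → E; lat ⌊54.34/10⌋ = 5 → F.
Square (2°×1°, digits 0–9): lon ⌊2.84/2⌋ = 1; lat ⌊4.34/1⌋ = 4.

EF14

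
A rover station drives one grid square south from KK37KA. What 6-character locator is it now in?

KK36kx

Latitude subsquare a = 0; −1 → -1, wraps to 23 = x, carry into square.
Latitude square 7; −1 → 6.
The longitude characters are unchanged.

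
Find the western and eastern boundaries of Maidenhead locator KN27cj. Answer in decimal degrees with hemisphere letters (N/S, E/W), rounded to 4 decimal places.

24.1667° E, 24.2500° E

Field K=10, N=13: +10·20° lon, +13·10° lat → SW at lon 20°, lat 40°.
Square 2, 7: +2·2° lon, +7·1° lat → SW at lon 24°, lat 47°.
Subsquare c=2, j=9: +2·0.0833333° lon, +9·0.0416667° lat → SW at lon 24.1667°, lat 47.375°.
Cell spans 0.0833333° lon × 0.0416667° lat.
west 24.1667° E, east 24.2500° E.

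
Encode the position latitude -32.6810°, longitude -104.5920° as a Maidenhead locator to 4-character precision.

DF77

Shift to the Maidenhead origin (180°W, 90°S): lon 75.41, lat 57.32.
Field: lon ⌊75.41/20⌋ = 3 → D; lat ⌊57.32/10⌋ = 5 → F.
Square: lon ⌊15.41/2⌋ = 7; lat ⌊7.32/1⌋ = 7.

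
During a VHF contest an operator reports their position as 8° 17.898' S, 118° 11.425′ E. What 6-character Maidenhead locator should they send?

OI91cq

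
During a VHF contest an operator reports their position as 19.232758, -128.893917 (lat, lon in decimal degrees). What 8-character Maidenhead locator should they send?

CK59nf25

Offset from 180°W / 90°S: lon 51.10608°, lat 109.23276°.
Field: lon ⌊51.10608/20⌋ = 2 → C; lat ⌊109.23276/10⌋ = 10 → K.
Square: lon ⌊11.10608/2⌋ = 5; lat ⌊9.23276/1⌋ = 9.
Subsquare: lon ⌊1.10608/0.0833333⌋ = 13 → n; lat ⌊0.23276/0.0416667⌋ = 5 → f.
Extended square: lon ⌊0.02275/0.00833333⌋ = 2; lat ⌊0.02442/0.00416667⌋ = 5.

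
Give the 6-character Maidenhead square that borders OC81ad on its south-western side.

OC71xc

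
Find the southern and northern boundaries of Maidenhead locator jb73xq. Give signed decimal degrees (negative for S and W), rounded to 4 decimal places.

Field J=9, B=1: +9·20° lon, +1·10° lat → SW at lon 0°, lat -80°.
Square 7, 3: +7·2° lon, +3·1° lat → SW at lon 14°, lat -77°.
Subsquare x=23, q=16: +23·0.0833333° lon, +16·0.0416667° lat → SW at lon 15.9167°, lat -76.3333°.
Cell spans 0.0833333° lon × 0.0416667° lat.
south -76.3333, north -76.2917.

-76.3333, -76.2917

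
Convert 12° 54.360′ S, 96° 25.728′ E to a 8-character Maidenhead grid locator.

Offset from 180°W / 90°S: lon 276.42880°, lat 77.09400°.
Field: 276.42880/20 → 13 → N, 77.09400/10 → 7 → H; chars NH.
Square: 16.42880/2 → 8, 7.09400/1 → 7; chars 87.
Subsquare: 0.42880/0.0833333 → 5 → f, 0.09400/0.0416667 → 2 → c; chars fc.
Extended square: 0.01213/0.00833333 → 1, 0.01067/0.00416667 → 2; chars 12.

NH87fc12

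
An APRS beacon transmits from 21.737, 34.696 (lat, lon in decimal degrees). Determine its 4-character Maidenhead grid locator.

KL71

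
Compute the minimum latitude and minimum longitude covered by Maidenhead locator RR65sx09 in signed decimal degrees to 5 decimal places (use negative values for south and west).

85.99583, 173.50000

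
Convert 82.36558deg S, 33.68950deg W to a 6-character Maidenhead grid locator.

HA37dp

Offset from 180°W / 90°S: lon 146.3105°, lat 7.6344°.
Field: 146.3105/20 → 7 → H, 7.6344/10 → 0 → A; chars HA.
Square: 6.3105/2 → 3, 7.6344/1 → 7; chars 37.
Subsquare: 0.3105/0.0833333 → 3 → d, 0.6344/0.0416667 → 15 → p; chars dp.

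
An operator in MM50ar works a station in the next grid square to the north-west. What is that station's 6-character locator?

MM40xs

Longitude subsquare a = 0; −1 → -1, wraps to 23 = x, carry into square.
Longitude square 5; −1 → 4.
Latitude subsquare r = 17; +1 → 18 = s.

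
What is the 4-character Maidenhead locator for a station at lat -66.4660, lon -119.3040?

Add 180° to longitude and 90° to latitude: 60.70, 23.53.
Field (20°×10°, letters A–R): lon ⌊60.70/20⌋ = 3 → D; lat ⌊23.53/10⌋ = 2 → C.
Square (2°×1°, digits 0–9): lon ⌊0.70/2⌋ = 0; lat ⌊3.53/1⌋ = 3.

DC03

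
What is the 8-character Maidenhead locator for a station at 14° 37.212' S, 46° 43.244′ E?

LH35ij61

Offset from 180°W / 90°S: lon 226.72073°, lat 75.37980°.
Field (20°×10°, letters A–R): lon ⌊226.72073/20⌋ = 11 → L; lat ⌊75.37980/10⌋ = 7 → H.
Square (2°×1°, digits 0–9): lon ⌊6.72073/2⌋ = 3; lat ⌊5.37980/1⌋ = 5.
Subsquare (5′×2.5′, letters a–x): lon ⌊0.72073/0.0833333⌋ = 8 → i; lat ⌊0.37980/0.0416667⌋ = 9 → j.
Extended square (30″×15″, digits 0–9): lon ⌊0.05407/0.00833333⌋ = 6; lat ⌊0.00480/0.00416667⌋ = 1.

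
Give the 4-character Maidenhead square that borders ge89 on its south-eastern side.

GE98

Longitude square 8; +1 → 9.
Latitude square 9; −1 → 8.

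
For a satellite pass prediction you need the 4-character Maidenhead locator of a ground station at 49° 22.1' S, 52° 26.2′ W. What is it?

Offset from 180°W / 90°S: lon 127.56°, lat 40.63°.
Field: lon ⌊127.56/20⌋ = 6 → G; lat ⌊40.63/10⌋ = 4 → E.
Square: lon ⌊7.56/2⌋ = 3; lat ⌊0.63/1⌋ = 0.

GE30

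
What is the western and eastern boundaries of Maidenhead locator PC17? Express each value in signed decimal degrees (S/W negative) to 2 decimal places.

122.00, 124.00

Field P=15, C=2: +15·20° lon, +2·10° lat → SW at lon 120°, lat -70°.
Square 1, 7: +1·2° lon, +7·1° lat → SW at lon 122°, lat -63°.
Cell spans 2° lon × 1° lat.
west 122.00, east 124.00.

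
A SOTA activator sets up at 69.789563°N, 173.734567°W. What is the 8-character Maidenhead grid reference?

AP39ds19

Add 180° to longitude and 90° to latitude: 6.26543, 159.78956.
Field: 6.26543/20 → 0 → A, 159.78956/10 → 15 → P; chars AP.
Square: 6.26543/2 → 3, 9.78956/1 → 9; chars 39.
Subsquare: 0.26543/0.0833333 → 3 → d, 0.78956/0.0416667 → 18 → s; chars ds.
Extended square: 0.01543/0.00833333 → 1, 0.03956/0.00416667 → 9; chars 19.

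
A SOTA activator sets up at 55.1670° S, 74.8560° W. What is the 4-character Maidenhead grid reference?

Add 180° to longitude and 90° to latitude: 105.14, 34.83.
Field: 105.14/20 → 5 → F, 34.83/10 → 3 → D; chars FD.
Square: 5.14/2 → 2, 4.83/1 → 4; chars 24.

FD24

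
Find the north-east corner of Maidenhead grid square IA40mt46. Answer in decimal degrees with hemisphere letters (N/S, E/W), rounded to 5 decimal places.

89.17917° S, 10.95833° W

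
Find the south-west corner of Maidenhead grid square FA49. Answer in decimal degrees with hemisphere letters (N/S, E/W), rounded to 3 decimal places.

Field F=5, A=0: +5·20° lon, +0·10° lat → SW at lon -80°, lat -90°.
Square 4, 9: +4·2° lon, +9·1° lat → SW at lon -72°, lat -81°.
latitude 81.000° S, longitude 72.000° W.

81.000° S, 72.000° W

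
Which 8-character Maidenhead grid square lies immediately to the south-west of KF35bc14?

Longitude extended square 1; −1 → 0.
Latitude extended square 4; −1 → 3.

KF35bc03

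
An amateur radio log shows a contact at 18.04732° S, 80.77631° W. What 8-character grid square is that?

Add 180° to longitude and 90° to latitude: 99.22369, 71.95268.
Field (20°×10°, letters A–R): 99.22369/20 → 4 → E, 71.95268/10 → 7 → H; chars EH.
Square (2°×1°, digits 0–9): 19.22369/2 → 9, 1.95268/1 → 1; chars 91.
Subsquare (5′×2.5′, letters a–x): 1.22369/0.0833333 → 14 → o, 0.95268/0.0416667 → 22 → w; chars ow.
Extended square (30″×15″, digits 0–9): 0.05702/0.00833333 → 6, 0.03601/0.00416667 → 8; chars 68.

EH91ow68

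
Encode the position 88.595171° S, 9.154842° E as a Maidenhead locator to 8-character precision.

JA41nj87

Shift to the Maidenhead origin (180°W, 90°S): lon 189.15484, lat 1.40483.
Field: lon ⌊189.15484/20⌋ = 9 → J; lat ⌊1.40483/10⌋ = 0 → A.
Square: lon ⌊9.15484/2⌋ = 4; lat ⌊1.40483/1⌋ = 1.
Subsquare: lon ⌊1.15484/0.0833333⌋ = 13 → n; lat ⌊0.40483/0.0416667⌋ = 9 → j.
Extended square: lon ⌊0.07151/0.00833333⌋ = 8; lat ⌊0.02983/0.00416667⌋ = 7.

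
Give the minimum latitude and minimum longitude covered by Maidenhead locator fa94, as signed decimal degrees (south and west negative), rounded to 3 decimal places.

-86.000, -62.000

Field F=5, A=0: +5·20° lon, +0·10° lat → SW at lon -80°, lat -90°.
Square 9, 4: +9·2° lon, +4·1° lat → SW at lon -62°, lat -86°.
latitude -86.000, longitude -62.000.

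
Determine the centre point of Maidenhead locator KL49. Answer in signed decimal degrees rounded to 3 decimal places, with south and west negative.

29.500, 29.000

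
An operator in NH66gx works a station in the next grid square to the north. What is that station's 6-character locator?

Latitude subsquare x = 23; +1 → 24, wraps to 0 = a, carry into square.
Latitude square 6; +1 → 7.
The longitude characters are unchanged.

NH67ga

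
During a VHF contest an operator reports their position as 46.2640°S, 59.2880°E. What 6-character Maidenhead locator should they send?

LE93pr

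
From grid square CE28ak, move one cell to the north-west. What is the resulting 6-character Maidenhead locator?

Longitude subsquare a = 0; −1 → -1, wraps to 23 = x, carry into square.
Longitude square 2; −1 → 1.
Latitude subsquare k = 10; +1 → 11 = l.

CE18xl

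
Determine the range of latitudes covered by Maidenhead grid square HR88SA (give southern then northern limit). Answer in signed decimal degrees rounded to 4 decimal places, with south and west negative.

88.0000, 88.0417

Field H=7, R=17: +7·20° lon, +17·10° lat → SW at lon -40°, lat 80°.
Square 8, 8: +8·2° lon, +8·1° lat → SW at lon -24°, lat 88°.
Subsquare s=18, a=0: +18·0.0833333° lon, +0·0.0416667° lat → SW at lon -22.5°, lat 88°.
Cell spans 0.0833333° lon × 0.0416667° lat.
south 88.0000, north 88.0417.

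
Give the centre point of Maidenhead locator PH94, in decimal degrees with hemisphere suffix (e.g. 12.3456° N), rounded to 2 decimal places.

15.50° S, 139.00° E

Field P=15, H=7: +15·20° lon, +7·10° lat → SW at lon 120°, lat -20°.
Square 9, 4: +9·2° lon, +4·1° lat → SW at lon 138°, lat -16°.
Cell spans 2° lon × 1° lat. Centre is SW corner plus half of each.
latitude 15.50° S, longitude 139.00° E.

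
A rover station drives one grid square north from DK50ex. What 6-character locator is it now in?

DK51ea

Latitude subsquare x = 23; +1 → 24, wraps to 0 = a, carry into square.
Latitude square 0; +1 → 1.
The longitude characters are unchanged.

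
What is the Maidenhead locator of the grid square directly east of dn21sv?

Longitude subsquare s = 18; +1 → 19 = t.
The latitude characters are unchanged.

DN21tv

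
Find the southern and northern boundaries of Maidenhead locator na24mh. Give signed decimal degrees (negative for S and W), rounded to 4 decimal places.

-85.7083, -85.6667

Field N=13, A=0: +13·20° lon, +0·10° lat → SW at lon 80°, lat -90°.
Square 2, 4: +2·2° lon, +4·1° lat → SW at lon 84°, lat -86°.
Subsquare m=12, h=7: +12·0.0833333° lon, +7·0.0416667° lat → SW at lon 85°, lat -85.7083°.
Cell spans 0.0833333° lon × 0.0416667° lat.
south -85.7083, north -85.6667.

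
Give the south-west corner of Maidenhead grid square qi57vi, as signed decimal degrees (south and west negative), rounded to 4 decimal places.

Field Q=16, I=8: +16·20° lon, +8·10° lat → SW at lon 140°, lat -10°.
Square 5, 7: +5·2° lon, +7·1° lat → SW at lon 150°, lat -3°.
Subsquare v=21, i=8: +21·0.0833333° lon, +8·0.0416667° lat → SW at lon 151.75°, lat -2.66667°.
latitude -2.6667, longitude 151.7500.

-2.6667, 151.7500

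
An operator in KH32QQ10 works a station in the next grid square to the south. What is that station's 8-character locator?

KH32qp19

Latitude extended square 0; −1 → -1, wraps to 9, carry into subsquare.
Latitude subsquare q = 16; −1 → 15 = p.
The longitude characters are unchanged.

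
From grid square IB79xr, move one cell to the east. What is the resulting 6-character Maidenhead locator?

Longitude subsquare x = 23; +1 → 24, wraps to 0 = a, carry into square.
Longitude square 7; +1 → 8.
The latitude characters are unchanged.

IB89ar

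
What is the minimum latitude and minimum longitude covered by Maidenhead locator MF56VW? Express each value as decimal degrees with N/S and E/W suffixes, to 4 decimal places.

33.0833° S, 71.7500° E

Field M=12, F=5: +12·20° lon, +5·10° lat → SW at lon 60°, lat -40°.
Square 5, 6: +5·2° lon, +6·1° lat → SW at lon 70°, lat -34°.
Subsquare v=21, w=22: +21·0.0833333° lon, +22·0.0416667° lat → SW at lon 71.75°, lat -33.0833°.
latitude 33.0833° S, longitude 71.7500° E.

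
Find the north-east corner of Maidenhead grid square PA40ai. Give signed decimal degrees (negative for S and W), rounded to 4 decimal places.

Field P=15, A=0: +15·20° lon, +0·10° lat → SW at lon 120°, lat -90°.
Square 4, 0: +4·2° lon, +0·1° lat → SW at lon 128°, lat -90°.
Subsquare a=0, i=8: +0·0.0833333° lon, +8·0.0416667° lat → SW at lon 128°, lat -89.6667°.
Cell spans 0.0833333° lon × 0.0416667° lat. NE corner is SW corner plus one full cell.
latitude -89.6250, longitude 128.0833.

-89.6250, 128.0833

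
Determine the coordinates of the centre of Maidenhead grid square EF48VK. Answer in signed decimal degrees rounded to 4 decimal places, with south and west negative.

Field E=4, F=5: +4·20° lon, +5·10° lat → SW at lon -100°, lat -40°.
Square 4, 8: +4·2° lon, +8·1° lat → SW at lon -92°, lat -32°.
Subsquare v=21, k=10: +21·0.0833333° lon, +10·0.0416667° lat → SW at lon -90.25°, lat -31.5833°.
Cell spans 0.0833333° lon × 0.0416667° lat. Centre is SW corner plus half of each.
latitude -31.5625, longitude -90.2083.

-31.5625, -90.2083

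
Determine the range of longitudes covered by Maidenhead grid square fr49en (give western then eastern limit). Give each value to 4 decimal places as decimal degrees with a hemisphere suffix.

Field F=5, R=17: +5·20° lon, +17·10° lat → SW at lon -80°, lat 80°.
Square 4, 9: +4·2° lon, +9·1° lat → SW at lon -72°, lat 89°.
Subsquare e=4, n=13: +4·0.0833333° lon, +13·0.0416667° lat → SW at lon -71.6667°, lat 89.5417°.
Cell spans 0.0833333° lon × 0.0416667° lat.
west 71.6667° W, east 71.5833° W.

71.6667° W, 71.5833° W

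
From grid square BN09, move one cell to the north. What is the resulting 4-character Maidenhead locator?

BO00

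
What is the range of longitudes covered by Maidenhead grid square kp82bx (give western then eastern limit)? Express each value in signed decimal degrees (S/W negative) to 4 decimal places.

Field K=10, P=15: +10·20° lon, +15·10° lat → SW at lon 20°, lat 60°.
Square 8, 2: +8·2° lon, +2·1° lat → SW at lon 36°, lat 62°.
Subsquare b=1, x=23: +1·0.0833333° lon, +23·0.0416667° lat → SW at lon 36.0833°, lat 62.9583°.
Cell spans 0.0833333° lon × 0.0416667° lat.
west 36.0833, east 36.1667.

36.0833, 36.1667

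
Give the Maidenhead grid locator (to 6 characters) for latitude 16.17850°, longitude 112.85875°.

OK66ke

Shift to the Maidenhead origin (180°W, 90°S): lon 292.8587, lat 106.1785.
Field (20°×10°, letters A–R): lon ⌊292.8587/20⌋ = 14 → O; lat ⌊106.1785/10⌋ = 10 → K.
Square (2°×1°, digits 0–9): lon ⌊12.8587/2⌋ = 6; lat ⌊6.1785/1⌋ = 6.
Subsquare (5′×2.5′, letters a–x): lon ⌊0.8587/0.0833333⌋ = 10 → k; lat ⌊0.1785/0.0416667⌋ = 4 → e.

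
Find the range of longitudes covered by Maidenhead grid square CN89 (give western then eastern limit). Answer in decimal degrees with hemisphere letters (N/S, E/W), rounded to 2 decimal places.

Field C=2, N=13: +2·20° lon, +13·10° lat → SW at lon -140°, lat 40°.
Square 8, 9: +8·2° lon, +9·1° lat → SW at lon -124°, lat 49°.
Cell spans 2° lon × 1° lat.
west 124.00° W, east 122.00° W.

124.00° W, 122.00° W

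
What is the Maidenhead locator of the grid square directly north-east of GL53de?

Longitude subsquare d = 3; +1 → 4 = e.
Latitude subsquare e = 4; +1 → 5 = f.

GL53ef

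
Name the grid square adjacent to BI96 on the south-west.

BI85

Longitude square 9; −1 → 8.
Latitude square 6; −1 → 5.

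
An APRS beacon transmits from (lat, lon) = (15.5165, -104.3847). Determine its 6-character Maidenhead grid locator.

Add 180° to longitude and 90° to latitude: 75.6153, 105.5165.
Field (20°×10°, letters A–R): 75.6153/20 → 3 → D, 105.5165/10 → 10 → K; chars DK.
Square (2°×1°, digits 0–9): 15.6153/2 → 7, 5.5165/1 → 5; chars 75.
Subsquare (5′×2.5′, letters a–x): 1.6153/0.0833333 → 19 → t, 0.5165/0.0416667 → 12 → m; chars tm.

DK75tm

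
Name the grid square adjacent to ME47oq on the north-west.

ME47nr

Longitude subsquare o = 14; −1 → 13 = n.
Latitude subsquare q = 16; +1 → 17 = r.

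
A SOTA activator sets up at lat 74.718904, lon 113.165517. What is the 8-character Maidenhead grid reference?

OQ64nr92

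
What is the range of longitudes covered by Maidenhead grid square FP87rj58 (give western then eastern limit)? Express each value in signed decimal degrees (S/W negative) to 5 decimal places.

-62.54167, -62.53333

Field F=5, P=15: +5·20° lon, +15·10° lat → SW at lon -80°, lat 60°.
Square 8, 7: +8·2° lon, +7·1° lat → SW at lon -64°, lat 67°.
Subsquare r=17, j=9: +17·0.0833333° lon, +9·0.0416667° lat → SW at lon -62.5833°, lat 67.375°.
Extended square 5, 8: +5·0.00833333° lon, +8·0.00416667° lat → SW at lon -62.5417°, lat 67.4083°.
Cell spans 0.00833333° lon × 0.00416667° lat.
west -62.54167, east -62.53333.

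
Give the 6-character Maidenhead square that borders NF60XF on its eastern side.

Longitude subsquare x = 23; +1 → 24, wraps to 0 = a, carry into square.
Longitude square 6; +1 → 7.
The latitude characters are unchanged.

NF70af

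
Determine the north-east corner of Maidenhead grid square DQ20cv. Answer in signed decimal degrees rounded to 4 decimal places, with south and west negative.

70.9167, -115.7500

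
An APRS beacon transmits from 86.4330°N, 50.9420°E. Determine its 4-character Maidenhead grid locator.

LR56

Offset from 180°W / 90°S: lon 230.94°, lat 176.43°.
Field: 230.94/20 → 11 → L, 176.43/10 → 17 → R; chars LR.
Square: 10.94/2 → 5, 6.43/1 → 6; chars 56.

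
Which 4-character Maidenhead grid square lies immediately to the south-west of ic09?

Longitude square 0; −1 → -1, wraps to 9, carry into field.
Longitude field I = 8; −1 → 7 = H.
Latitude square 9; −1 → 8.

HC98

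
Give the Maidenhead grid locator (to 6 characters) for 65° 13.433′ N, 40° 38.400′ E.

LP05hf

Shift to the Maidenhead origin (180°W, 90°S): lon 220.6400, lat 155.2239.
Field (20°×10°, letters A–R): 220.6400/20 → 11 → L, 155.2239/10 → 15 → P; chars LP.
Square (2°×1°, digits 0–9): 0.6400/2 → 0, 5.2239/1 → 5; chars 05.
Subsquare (5′×2.5′, letters a–x): 0.6400/0.0833333 → 7 → h, 0.2239/0.0416667 → 5 → f; chars hf.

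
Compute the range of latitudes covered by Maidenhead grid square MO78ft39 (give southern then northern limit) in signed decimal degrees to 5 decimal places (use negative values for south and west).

Field M=12, O=14: +12·20° lon, +14·10° lat → SW at lon 60°, lat 50°.
Square 7, 8: +7·2° lon, +8·1° lat → SW at lon 74°, lat 58°.
Subsquare f=5, t=19: +5·0.0833333° lon, +19·0.0416667° lat → SW at lon 74.4167°, lat 58.7917°.
Extended square 3, 9: +3·0.00833333° lon, +9·0.00416667° lat → SW at lon 74.4417°, lat 58.8292°.
Cell spans 0.00833333° lon × 0.00416667° lat.
south 58.82917, north 58.83333.

58.82917, 58.83333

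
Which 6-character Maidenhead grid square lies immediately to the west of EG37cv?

Longitude subsquare c = 2; −1 → 1 = b.
The latitude characters are unchanged.

EG37bv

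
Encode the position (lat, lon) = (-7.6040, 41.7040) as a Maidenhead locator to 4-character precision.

Shift to the Maidenhead origin (180°W, 90°S): lon 221.70, lat 82.40.
Field: lon ⌊221.70/20⌋ = 11 → L; lat ⌊82.40/10⌋ = 8 → I.
Square: lon ⌊1.70/2⌋ = 0; lat ⌊2.40/1⌋ = 2.

LI02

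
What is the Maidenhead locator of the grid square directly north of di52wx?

Latitude subsquare x = 23; +1 → 24, wraps to 0 = a, carry into square.
Latitude square 2; +1 → 3.
The longitude characters are unchanged.

DI53wa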